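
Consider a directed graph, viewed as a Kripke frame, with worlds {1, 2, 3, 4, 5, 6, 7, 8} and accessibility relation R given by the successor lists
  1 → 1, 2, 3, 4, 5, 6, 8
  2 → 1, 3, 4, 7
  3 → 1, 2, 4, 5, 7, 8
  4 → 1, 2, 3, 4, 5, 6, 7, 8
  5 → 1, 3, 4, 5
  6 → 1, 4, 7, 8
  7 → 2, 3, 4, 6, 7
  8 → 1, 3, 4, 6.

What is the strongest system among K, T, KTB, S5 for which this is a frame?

K

Reflexive (axiom T): no — 2 is not related to itself.
Symmetric (axiom B): yes — every pair in R has its reverse in R.
Euclidean (axiom 5): no — 1 R 2 and 1 R 5, but not 2 R 5.
So F validates K; T would additionally require R to be reflexive. The strongest is K.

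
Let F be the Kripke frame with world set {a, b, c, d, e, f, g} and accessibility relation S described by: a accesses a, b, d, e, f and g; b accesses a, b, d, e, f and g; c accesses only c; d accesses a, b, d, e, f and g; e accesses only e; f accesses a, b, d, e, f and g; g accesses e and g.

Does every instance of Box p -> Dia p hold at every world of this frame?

Yes

Axiom D corresponds to the accessibility relation being serial.
Serial: yes — every world has a successor (e.g. a S a).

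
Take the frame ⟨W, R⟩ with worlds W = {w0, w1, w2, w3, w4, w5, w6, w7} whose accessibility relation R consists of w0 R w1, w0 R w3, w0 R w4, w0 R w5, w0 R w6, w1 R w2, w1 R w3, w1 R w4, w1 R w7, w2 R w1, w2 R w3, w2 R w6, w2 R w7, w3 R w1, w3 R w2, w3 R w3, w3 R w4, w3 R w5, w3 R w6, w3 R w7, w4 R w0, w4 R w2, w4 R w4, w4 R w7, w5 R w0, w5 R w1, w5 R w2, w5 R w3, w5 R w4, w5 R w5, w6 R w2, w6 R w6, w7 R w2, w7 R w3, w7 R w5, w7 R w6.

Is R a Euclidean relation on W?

Euclidean: no — w0 R w1 and w0 R w5, but not w1 R w5.

No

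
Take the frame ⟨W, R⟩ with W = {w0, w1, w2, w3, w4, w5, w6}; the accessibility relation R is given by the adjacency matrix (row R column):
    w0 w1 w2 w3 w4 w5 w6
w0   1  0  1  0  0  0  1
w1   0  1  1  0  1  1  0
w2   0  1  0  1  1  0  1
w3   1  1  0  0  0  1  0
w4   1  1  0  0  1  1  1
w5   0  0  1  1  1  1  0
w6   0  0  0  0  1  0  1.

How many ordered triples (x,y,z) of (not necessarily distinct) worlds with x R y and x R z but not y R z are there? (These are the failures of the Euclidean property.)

Enumerating: (w0,w2,w0), (w0,w2,w2), (w0,w6,w0), (w0,w6,w2), (w1,w2,w2), (w1,w2,w5), (w1,w4,w2), (w1,w5,w1), (w2,w1,w3), (w2,w1,w6), (w2,w3,w3), (w2,w3,w4), … and 27 more.
Total: 39.

39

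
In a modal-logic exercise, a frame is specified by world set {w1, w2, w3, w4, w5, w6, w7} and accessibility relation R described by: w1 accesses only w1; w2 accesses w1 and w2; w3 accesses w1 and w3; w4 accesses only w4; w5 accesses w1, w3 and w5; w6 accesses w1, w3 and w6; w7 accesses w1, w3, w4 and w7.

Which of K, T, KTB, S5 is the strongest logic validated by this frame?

Reflexive (axiom T): yes — every world is R-related to itself.
Symmetric (axiom B): no — w2 R w1 but not w1 R w2.
Euclidean (axiom 5): no — w5 R w1 and w5 R w3, but not w1 R w3.
So F validates K, T; KTB would additionally require R to be symmetric. The strongest is T.

T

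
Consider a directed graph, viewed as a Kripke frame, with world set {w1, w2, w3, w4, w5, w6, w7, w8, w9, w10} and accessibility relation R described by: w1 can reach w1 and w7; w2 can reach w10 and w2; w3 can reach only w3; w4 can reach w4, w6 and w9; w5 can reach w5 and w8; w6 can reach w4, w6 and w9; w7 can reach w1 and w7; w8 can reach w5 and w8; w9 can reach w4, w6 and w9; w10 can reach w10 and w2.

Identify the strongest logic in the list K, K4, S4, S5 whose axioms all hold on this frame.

Transitive (axiom 4): yes — every two-step R-path is closed by a direct edge.
Reflexive (axiom T): yes — every world is R-related to itself.
Euclidean (axiom 5): yes — any two successors of a common world are R-related.
So F validates K, K4, S4, S5. The strongest is S5.

S5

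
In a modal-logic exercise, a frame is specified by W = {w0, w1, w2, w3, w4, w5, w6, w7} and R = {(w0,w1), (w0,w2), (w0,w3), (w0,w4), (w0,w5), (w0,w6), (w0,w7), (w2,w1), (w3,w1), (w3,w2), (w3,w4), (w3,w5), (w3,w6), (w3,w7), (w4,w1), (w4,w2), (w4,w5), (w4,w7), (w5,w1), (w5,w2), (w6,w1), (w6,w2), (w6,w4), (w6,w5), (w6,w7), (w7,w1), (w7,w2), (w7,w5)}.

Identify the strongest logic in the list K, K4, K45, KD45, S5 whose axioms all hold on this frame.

Transitive (axiom 4): yes — every two-step R-path is closed by a direct edge.
Euclidean (axiom 5): no — w0 R w1 and w0 R w2, but not w1 R w2.
Serial (axiom D): no — w1 has no R-successor.
Reflexive (axiom T): no — w0 is not related to itself.
So F validates K, K4; K45 would additionally require R to be Euclidean. The strongest is K4.

K4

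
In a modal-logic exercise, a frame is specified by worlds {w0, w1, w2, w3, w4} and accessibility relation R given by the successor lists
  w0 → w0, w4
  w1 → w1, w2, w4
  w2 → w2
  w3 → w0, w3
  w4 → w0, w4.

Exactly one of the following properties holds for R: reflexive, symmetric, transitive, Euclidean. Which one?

reflexive

Reflexive: yes — every world is R-related to itself.
Symmetric: no — w1 R w2 but not w2 R w1.
Transitive: no — w1 R w4 and w4 R w0, but not w1 R w0.
Euclidean: no — w1 R w2 and w1 R w4, but not w2 R w4.
Only reflexive holds.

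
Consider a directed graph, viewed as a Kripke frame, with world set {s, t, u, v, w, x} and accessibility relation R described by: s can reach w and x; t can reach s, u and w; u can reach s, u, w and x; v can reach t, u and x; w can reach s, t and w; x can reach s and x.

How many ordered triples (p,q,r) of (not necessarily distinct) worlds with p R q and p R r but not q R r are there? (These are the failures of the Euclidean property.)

20

Enumerating: (s,w,x), (s,x,w), (t,s,s), (t,s,u), (t,w,u), (u,s,s), (u,s,u), (u,w,u), (u,w,x), (u,x,u), (u,x,w), (v,t,t), … and 8 more.
Total: 20.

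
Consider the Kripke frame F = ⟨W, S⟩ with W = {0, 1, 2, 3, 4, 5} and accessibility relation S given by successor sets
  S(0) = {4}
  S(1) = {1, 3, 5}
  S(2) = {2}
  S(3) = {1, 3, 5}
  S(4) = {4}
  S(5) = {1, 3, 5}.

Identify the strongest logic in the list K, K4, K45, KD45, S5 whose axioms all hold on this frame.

KD45

Transitive (axiom 4): yes — every two-step S-path is closed by a direct edge.
Euclidean (axiom 5): yes — any two successors of a common world are S-related.
Serial (axiom D): yes — every world has a successor (e.g. 0 S 4).
Reflexive (axiom T): no — 0 is not related to itself.
So F validates K, K4, K45, KD45; S5 would additionally require S to be reflexive. The strongest is KD45.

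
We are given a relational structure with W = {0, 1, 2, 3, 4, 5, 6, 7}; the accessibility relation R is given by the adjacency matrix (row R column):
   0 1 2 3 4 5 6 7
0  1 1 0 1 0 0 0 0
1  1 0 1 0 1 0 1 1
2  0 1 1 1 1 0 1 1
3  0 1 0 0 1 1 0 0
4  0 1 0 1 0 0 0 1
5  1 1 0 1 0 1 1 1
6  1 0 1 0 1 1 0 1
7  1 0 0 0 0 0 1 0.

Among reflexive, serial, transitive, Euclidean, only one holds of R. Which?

Reflexive: no — 1 is not related to itself.
Serial: yes — every world has a successor (e.g. 0 R 0).
Transitive: no — 0 R 1 and 1 R 2, but not 0 R 2.
Euclidean: no — 0 R 1 and 0 R 3, but not 1 R 3.
Only serial holds.

serial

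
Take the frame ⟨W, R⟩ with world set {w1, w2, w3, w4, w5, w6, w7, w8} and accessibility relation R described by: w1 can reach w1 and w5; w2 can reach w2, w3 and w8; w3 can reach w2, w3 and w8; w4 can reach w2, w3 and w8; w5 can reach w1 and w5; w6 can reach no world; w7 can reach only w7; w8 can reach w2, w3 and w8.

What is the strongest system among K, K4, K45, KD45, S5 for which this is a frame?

Transitive (axiom 4): yes — every two-step R-path is closed by a direct edge.
Euclidean (axiom 5): yes — any two successors of a common world are R-related.
Serial (axiom D): no — w6 has no R-successor.
Reflexive (axiom T): no — w4 is not related to itself.
So F validates K, K4, K45; KD45 would additionally require R to be serial. The strongest is K45.

K45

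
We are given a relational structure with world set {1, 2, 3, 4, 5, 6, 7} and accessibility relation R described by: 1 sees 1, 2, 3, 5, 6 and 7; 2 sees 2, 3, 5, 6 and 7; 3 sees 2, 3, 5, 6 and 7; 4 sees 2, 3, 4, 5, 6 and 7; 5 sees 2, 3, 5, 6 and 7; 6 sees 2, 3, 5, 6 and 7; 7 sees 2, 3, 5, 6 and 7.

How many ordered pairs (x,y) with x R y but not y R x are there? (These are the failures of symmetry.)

10

Enumerating: (1,2), (1,3), (1,5), (1,6), (1,7), (4,2), (4,3), (4,5), (4,6), (4,7).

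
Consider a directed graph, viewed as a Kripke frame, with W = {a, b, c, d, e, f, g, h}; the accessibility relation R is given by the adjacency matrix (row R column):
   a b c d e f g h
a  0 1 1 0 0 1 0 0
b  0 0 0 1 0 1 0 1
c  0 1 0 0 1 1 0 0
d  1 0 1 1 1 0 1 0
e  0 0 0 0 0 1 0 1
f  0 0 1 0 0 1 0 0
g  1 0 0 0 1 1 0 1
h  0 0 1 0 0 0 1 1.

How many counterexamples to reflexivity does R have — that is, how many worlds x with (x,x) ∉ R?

5

Enumerating: a, b, c, e, g.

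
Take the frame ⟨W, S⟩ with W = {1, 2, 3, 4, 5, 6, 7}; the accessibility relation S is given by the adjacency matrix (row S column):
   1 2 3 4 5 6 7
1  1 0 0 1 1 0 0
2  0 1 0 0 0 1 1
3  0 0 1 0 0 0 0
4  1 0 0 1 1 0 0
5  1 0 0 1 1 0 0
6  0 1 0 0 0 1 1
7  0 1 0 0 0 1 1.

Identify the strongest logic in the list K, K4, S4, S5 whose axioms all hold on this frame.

S5

Transitive (axiom 4): yes — every two-step S-path is closed by a direct edge.
Reflexive (axiom T): yes — every world is S-related to itself.
Euclidean (axiom 5): yes — any two successors of a common world are S-related.
So F validates K, K4, S4, S5. The strongest is S5.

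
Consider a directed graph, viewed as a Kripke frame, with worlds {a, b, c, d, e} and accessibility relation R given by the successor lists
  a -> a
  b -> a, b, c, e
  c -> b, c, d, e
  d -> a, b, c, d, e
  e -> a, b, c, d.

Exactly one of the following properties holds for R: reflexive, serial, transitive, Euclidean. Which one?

Reflexive: no — e is not related to itself.
Serial: yes — every world has a successor (e.g. a R a).
Transitive: no — b R c and c R d, but not b R d.
Euclidean: no — b R a and b R c, but not a R c.
Only serial holds.

serial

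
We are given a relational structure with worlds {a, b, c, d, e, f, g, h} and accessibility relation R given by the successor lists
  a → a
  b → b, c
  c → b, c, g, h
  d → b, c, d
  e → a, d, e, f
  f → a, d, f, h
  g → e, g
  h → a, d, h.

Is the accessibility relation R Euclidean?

No

Euclidean: no — c R b and c R g, but not b R g.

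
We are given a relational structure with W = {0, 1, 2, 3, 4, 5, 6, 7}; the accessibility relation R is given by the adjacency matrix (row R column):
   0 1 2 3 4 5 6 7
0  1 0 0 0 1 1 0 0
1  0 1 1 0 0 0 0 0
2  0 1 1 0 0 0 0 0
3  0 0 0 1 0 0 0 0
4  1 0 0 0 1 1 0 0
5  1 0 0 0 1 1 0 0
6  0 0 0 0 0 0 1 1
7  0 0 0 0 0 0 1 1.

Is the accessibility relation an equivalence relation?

Yes

Reflexive: yes — every world is R-related to itself.
Symmetric: yes — every pair in R has its reverse in R.
Transitive: yes — every two-step R-path is closed by a direct edge.
So R is an equivalence relation.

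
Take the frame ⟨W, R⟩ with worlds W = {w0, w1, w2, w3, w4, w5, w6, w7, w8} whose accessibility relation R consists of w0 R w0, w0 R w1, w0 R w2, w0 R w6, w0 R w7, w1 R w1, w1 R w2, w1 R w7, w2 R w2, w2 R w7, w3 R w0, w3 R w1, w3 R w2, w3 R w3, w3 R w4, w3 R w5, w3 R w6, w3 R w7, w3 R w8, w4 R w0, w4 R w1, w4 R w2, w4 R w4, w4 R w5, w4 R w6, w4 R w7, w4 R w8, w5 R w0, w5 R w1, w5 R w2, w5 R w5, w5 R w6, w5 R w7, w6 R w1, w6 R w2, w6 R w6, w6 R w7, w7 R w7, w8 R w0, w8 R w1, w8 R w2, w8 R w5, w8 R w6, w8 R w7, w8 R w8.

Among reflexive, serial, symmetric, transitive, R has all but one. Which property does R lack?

Reflexive: yes — every world is R-related to itself.
Serial: yes — every world has a successor (e.g. w0 R w0).
Symmetric: no — w0 R w1 but not w1 R w0.
Transitive: yes — every two-step R-path is closed by a direct edge.
Only symmetric fails.

symmetric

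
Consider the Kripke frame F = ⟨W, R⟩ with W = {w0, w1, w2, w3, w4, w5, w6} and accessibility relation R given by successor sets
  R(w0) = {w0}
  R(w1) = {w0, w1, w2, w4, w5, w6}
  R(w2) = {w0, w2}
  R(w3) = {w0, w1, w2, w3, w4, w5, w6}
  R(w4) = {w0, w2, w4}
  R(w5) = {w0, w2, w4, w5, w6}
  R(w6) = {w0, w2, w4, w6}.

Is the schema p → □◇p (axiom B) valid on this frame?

No

The schema B characterises exactly the symmetric frames.
Symmetric: no — w1 R w0 but not w0 R w1.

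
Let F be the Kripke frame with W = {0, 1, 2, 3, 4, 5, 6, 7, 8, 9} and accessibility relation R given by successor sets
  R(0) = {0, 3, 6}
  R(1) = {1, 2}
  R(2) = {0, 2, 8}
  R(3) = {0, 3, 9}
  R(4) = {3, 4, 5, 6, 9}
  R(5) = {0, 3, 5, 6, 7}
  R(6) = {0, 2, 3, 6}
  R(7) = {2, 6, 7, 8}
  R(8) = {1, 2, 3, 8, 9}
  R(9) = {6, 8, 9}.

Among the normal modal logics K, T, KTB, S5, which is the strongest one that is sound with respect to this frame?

Reflexive (axiom T): yes — every world is R-related to itself.
Symmetric (axiom B): no — 1 R 2 but not 2 R 1.
Euclidean (axiom 5): no — 0 R 3 and 0 R 6, but not 3 R 6.
So F validates K, T; KTB would additionally require R to be symmetric. The strongest is T.

T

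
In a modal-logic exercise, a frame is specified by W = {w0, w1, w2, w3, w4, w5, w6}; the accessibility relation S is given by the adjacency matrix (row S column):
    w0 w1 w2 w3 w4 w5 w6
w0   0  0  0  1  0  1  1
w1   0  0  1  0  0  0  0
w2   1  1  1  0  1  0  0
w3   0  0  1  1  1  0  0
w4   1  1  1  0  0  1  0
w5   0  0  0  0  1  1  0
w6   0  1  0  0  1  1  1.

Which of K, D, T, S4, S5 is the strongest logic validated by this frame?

Serial (axiom D): yes — every world has a successor (e.g. w0 S w3).
Reflexive (axiom T): no — w0 is not related to itself.
Transitive (axiom 4): no — w0 S w3 and w3 S w2, but not w0 S w2.
Euclidean (axiom 5): no — w0 S w3 and w0 S w5, but not w3 S w5.
So F validates K, D; T would additionally require S to be reflexive. The strongest is D.

D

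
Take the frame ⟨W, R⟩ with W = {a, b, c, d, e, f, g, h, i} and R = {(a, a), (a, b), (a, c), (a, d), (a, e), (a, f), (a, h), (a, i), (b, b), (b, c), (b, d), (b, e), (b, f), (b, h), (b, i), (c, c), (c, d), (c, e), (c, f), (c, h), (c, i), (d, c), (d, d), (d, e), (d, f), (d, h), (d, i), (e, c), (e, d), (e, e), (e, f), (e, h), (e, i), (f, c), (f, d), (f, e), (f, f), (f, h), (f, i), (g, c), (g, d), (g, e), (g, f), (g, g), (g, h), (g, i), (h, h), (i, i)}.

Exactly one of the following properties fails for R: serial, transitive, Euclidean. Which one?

Serial: yes — every world has a successor (e.g. a R a).
Transitive: yes — every two-step R-path is closed by a direct edge.
Euclidean: no — a R c and a R b, but not c R b.
Only Euclidean fails.

Euclidean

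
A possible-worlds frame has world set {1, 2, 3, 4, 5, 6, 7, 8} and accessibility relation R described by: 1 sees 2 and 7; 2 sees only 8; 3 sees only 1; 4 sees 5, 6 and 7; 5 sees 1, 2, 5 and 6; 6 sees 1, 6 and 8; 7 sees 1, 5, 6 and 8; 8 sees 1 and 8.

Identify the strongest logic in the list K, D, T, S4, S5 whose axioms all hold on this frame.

Serial (axiom D): yes — every world has a successor (e.g. 1 R 2).
Reflexive (axiom T): no — 1 is not related to itself.
Transitive (axiom 4): no — 1 R 2 and 2 R 8, but not 1 R 8.
Euclidean (axiom 5): no — 1 R 2 and 1 R 7, but not 2 R 7.
So F validates K, D; T would additionally require R to be reflexive. The strongest is D.

D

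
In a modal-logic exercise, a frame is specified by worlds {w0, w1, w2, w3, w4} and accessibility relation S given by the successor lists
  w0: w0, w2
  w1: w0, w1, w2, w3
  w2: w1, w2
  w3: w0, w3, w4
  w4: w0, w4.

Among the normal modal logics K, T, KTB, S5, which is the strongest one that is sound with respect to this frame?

T

Reflexive (axiom T): yes — every world is S-related to itself.
Symmetric (axiom B): no — w0 S w2 but not w2 S w0.
Euclidean (axiom 5): no — w1 S w0 and w1 S w3, but not w0 S w3.
So F validates K, T; KTB would additionally require S to be symmetric. The strongest is T.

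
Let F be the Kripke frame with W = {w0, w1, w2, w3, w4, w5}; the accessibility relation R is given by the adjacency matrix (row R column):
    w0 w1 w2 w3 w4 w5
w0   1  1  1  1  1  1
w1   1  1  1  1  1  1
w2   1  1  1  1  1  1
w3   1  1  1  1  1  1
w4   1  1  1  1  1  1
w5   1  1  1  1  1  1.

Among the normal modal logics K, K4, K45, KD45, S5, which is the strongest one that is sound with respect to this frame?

S5

Transitive (axiom 4): yes — every two-step R-path is closed by a direct edge.
Euclidean (axiom 5): yes — any two successors of a common world are R-related.
Serial (axiom D): yes — every world has a successor (e.g. w0 R w0).
Reflexive (axiom T): yes — every world is R-related to itself.
So F validates K, K4, K45, KD45, S5. The strongest is S5.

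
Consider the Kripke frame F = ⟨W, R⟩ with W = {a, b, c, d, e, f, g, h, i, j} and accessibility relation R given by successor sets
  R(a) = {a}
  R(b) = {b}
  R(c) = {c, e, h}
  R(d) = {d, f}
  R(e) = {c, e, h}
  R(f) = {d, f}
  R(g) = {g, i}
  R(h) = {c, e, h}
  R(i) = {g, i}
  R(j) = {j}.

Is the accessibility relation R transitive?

Transitive: yes — every two-step R-path is closed by a direct edge.

Yes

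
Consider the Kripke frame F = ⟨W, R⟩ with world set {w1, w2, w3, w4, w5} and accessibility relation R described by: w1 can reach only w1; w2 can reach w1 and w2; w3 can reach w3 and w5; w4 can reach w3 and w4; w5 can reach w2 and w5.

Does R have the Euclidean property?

No

Euclidean: no — w2 R w1 and w2 R w2, but not w1 R w2.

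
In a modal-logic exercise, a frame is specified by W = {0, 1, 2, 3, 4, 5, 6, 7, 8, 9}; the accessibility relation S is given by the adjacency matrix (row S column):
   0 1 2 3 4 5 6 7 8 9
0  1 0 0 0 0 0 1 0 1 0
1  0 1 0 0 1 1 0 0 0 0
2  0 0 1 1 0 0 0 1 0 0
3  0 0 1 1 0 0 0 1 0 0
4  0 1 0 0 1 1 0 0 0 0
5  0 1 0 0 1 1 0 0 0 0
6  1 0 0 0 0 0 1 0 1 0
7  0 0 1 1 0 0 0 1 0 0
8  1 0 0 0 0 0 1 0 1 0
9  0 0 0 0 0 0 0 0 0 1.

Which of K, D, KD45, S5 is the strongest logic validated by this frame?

Serial (axiom D): yes — every world has a successor (e.g. 0 S 0).
Euclidean (axiom 5): yes — any two successors of a common world are S-related.
Transitive (axiom 4): yes — every two-step S-path is closed by a direct edge.
Reflexive (axiom T): yes — every world is S-related to itself.
So F validates K, D, KD45, S5. The strongest is S5.

S5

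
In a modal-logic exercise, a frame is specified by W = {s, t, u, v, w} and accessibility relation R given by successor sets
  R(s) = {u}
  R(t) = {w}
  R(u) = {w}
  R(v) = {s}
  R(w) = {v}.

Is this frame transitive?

No

Transitive: no — s R u and u R w, but not s R w.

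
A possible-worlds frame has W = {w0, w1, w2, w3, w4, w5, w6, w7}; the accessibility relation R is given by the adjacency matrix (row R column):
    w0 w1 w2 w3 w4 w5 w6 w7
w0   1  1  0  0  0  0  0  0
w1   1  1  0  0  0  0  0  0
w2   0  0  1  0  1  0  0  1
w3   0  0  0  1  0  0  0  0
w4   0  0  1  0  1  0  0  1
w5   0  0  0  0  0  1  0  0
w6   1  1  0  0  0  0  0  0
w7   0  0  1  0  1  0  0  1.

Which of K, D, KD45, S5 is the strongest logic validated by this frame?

Serial (axiom D): yes — every world has a successor (e.g. w0 R w0).
Euclidean (axiom 5): yes — any two successors of a common world are R-related.
Transitive (axiom 4): yes — every two-step R-path is closed by a direct edge.
Reflexive (axiom T): no — w6 is not related to itself.
So F validates K, D, KD45; S5 would additionally require R to be reflexive. The strongest is KD45.

KD45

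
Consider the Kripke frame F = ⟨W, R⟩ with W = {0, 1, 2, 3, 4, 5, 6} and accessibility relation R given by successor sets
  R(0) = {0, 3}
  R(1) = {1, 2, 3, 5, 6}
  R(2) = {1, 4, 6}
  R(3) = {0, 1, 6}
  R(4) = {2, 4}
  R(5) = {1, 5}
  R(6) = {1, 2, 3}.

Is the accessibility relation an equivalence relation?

Reflexive: no — 2 is not related to itself.
Symmetric: yes — every pair in R has its reverse in R.
Transitive: no — 0 R 3 and 3 R 1, but not 0 R 1.
So R is not an equivalence relation.

No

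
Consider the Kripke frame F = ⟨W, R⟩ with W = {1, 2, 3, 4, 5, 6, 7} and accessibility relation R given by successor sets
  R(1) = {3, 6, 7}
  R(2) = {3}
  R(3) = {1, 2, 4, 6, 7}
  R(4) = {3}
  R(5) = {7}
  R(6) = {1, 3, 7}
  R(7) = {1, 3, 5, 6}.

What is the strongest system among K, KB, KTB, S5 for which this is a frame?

Symmetric (axiom B): yes — every pair in R has its reverse in R.
Reflexive (axiom T): no — 1 is not related to itself.
Euclidean (axiom 5): no — 3 R 1 and 3 R 2, but not 1 R 2.
So F validates K, KB; KTB would additionally require R to be reflexive. The strongest is KB.

KB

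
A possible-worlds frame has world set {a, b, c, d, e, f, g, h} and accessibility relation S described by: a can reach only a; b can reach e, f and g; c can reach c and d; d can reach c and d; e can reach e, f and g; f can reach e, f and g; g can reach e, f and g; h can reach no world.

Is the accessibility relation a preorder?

No

Reflexive: no — b is not related to itself.
Transitive: yes — every two-step S-path is closed by a direct edge.
So S is not a preorder.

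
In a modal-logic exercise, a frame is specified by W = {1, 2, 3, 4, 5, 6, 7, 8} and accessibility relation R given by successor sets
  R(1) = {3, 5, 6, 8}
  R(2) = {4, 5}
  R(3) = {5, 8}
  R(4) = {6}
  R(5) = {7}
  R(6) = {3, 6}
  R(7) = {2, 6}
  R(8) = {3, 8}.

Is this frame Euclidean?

No

Euclidean: no — 1 R 3 and 1 R 6, but not 3 R 6.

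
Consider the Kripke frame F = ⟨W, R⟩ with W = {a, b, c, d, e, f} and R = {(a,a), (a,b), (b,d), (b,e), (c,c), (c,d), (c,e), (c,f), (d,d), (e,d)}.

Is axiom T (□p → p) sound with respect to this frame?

No

By correspondence theory, T is valid on a frame iff R is reflexive.
Reflexive: no — b is not related to itself.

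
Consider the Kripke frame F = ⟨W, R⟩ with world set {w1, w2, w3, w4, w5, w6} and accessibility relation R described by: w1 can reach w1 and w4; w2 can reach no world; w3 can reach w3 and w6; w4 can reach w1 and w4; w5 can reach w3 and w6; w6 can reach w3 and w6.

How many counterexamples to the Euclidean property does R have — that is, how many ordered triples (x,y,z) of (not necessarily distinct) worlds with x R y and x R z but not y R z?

R is Euclidean; there are no such tuples.

0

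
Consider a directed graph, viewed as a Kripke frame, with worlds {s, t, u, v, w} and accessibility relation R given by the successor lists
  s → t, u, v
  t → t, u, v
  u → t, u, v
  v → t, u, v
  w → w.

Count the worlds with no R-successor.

R is serial; there are no such worlds.

0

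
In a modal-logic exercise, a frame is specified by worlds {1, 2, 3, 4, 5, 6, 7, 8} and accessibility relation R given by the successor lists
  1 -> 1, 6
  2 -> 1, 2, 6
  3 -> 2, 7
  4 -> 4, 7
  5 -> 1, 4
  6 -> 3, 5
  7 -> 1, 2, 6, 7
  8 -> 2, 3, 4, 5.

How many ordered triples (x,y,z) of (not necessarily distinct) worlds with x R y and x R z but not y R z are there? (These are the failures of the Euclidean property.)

Enumerating: (1,6,1), (1,6,6), (2,1,2), (2,6,1), (2,6,2), (2,6,6), (3,2,7), (4,7,4), (5,1,4), (5,4,1), (6,3,3), (6,3,5), … and 21 more.
Total: 33.

33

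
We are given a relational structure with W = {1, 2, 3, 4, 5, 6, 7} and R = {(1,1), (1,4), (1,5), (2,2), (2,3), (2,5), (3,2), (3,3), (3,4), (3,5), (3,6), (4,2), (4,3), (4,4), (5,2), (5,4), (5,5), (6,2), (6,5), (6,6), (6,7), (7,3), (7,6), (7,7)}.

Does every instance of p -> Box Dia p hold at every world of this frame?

No

The schema B characterises exactly the symmetric frames.
Symmetric: no — 1 R 4 but not 4 R 1.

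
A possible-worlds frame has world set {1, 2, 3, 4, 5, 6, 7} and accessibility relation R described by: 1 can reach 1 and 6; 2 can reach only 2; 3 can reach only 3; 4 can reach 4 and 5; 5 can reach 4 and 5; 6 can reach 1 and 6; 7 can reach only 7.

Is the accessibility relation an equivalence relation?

Reflexive: yes — every world is R-related to itself.
Symmetric: yes — every pair in R has its reverse in R.
Transitive: yes — every two-step R-path is closed by a direct edge.
So R is an equivalence relation.

Yes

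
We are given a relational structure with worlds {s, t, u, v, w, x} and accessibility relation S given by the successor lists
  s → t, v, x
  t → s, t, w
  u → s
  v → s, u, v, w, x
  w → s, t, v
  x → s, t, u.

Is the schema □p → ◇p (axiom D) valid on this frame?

Yes

Axiom D corresponds to the accessibility relation being serial.
Serial: yes — every world has a successor (e.g. s S t).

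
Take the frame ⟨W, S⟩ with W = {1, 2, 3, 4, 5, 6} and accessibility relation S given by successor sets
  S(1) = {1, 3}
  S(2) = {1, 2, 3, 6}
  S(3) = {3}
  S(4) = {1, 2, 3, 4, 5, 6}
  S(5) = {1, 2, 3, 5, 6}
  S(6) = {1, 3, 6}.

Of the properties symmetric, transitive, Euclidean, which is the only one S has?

Symmetric: no — 1 S 3 but not 3 S 1.
Transitive: yes — every two-step S-path is closed by a direct edge.
Euclidean: no — 2 S 1 and 2 S 6, but not 1 S 6.
Only transitive holds.

transitive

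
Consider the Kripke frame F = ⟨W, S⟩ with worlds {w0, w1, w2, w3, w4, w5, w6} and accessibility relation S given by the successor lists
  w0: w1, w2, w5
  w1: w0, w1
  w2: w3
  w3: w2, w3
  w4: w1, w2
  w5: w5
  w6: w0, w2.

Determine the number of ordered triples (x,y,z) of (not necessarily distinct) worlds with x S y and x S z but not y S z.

Enumerating: (w0,w1,w2), (w0,w1,w5), (w0,w2,w1), (w0,w2,w2), (w0,w2,w5), (w0,w5,w1), (w0,w5,w2), (w1,w0,w0), (w3,w2,w2), (w4,w1,w2), (w4,w2,w1), (w4,w2,w2), (w6,w0,w0), (w6,w2,w0), (w6,w2,w2).

15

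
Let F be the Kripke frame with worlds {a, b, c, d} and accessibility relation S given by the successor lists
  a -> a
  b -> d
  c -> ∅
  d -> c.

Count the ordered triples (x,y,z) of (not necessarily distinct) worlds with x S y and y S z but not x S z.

Enumerating: (b,d,c).

1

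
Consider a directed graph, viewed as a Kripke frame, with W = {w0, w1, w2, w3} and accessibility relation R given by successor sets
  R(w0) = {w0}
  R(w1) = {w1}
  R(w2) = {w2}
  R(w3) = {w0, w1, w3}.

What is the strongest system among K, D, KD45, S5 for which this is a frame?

Serial (axiom D): yes — every world has a successor (e.g. w0 R w0).
Euclidean (axiom 5): no — w3 R w0 and w3 R w1, but not w0 R w1.
Transitive (axiom 4): yes — every two-step R-path is closed by a direct edge.
Reflexive (axiom T): yes — every world is R-related to itself.
So F validates K, D; KD45 would additionally require R to be Euclidean. The strongest is D.

D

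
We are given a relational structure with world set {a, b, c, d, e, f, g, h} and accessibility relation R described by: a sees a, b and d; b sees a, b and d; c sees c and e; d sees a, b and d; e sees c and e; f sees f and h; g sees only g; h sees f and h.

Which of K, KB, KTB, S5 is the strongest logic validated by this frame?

Symmetric (axiom B): yes — every pair in R has its reverse in R.
Reflexive (axiom T): yes — every world is R-related to itself.
Euclidean (axiom 5): yes — any two successors of a common world are R-related.
So F validates K, KB, KTB, S5. The strongest is S5.

S5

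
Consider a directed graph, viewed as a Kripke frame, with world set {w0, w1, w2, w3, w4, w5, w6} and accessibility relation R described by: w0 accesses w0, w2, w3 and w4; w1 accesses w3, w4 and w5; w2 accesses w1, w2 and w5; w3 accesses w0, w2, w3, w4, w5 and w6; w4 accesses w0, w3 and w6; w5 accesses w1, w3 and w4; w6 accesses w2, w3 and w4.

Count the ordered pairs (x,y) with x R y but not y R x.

8

Enumerating: (w0,w2), (w1,w3), (w1,w4), (w2,w1), (w2,w5), (w3,w2), (w5,w4), (w6,w2).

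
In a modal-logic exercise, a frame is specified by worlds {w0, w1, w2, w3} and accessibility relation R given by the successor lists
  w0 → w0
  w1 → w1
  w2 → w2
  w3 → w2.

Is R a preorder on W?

No

Reflexive: no — w3 is not related to itself.
Transitive: yes — every two-step R-path is closed by a direct edge.
So R is not a preorder.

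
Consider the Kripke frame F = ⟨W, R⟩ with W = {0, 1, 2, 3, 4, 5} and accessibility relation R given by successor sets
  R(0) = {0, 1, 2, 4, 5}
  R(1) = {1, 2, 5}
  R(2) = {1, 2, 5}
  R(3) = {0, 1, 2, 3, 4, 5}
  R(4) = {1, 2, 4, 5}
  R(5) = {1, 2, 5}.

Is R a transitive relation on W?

Transitive: yes — every two-step R-path is closed by a direct edge.

Yes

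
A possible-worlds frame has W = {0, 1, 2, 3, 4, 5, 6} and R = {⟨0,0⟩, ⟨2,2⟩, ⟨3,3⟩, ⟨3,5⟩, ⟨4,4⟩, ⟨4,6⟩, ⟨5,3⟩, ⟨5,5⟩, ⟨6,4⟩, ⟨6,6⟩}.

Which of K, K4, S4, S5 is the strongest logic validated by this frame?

Transitive (axiom 4): yes — every two-step R-path is closed by a direct edge.
Reflexive (axiom T): no — 1 is not related to itself.
Euclidean (axiom 5): yes — any two successors of a common world are R-related.
So F validates K, K4; S4 would additionally require R to be reflexive. The strongest is K4.

K4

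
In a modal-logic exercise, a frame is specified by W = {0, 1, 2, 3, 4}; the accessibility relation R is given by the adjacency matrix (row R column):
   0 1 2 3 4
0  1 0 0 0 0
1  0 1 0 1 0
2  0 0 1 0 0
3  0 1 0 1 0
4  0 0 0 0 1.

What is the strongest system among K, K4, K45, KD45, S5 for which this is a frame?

Transitive (axiom 4): yes — every two-step R-path is closed by a direct edge.
Euclidean (axiom 5): yes — any two successors of a common world are R-related.
Serial (axiom D): yes — every world has a successor (e.g. 0 R 0).
Reflexive (axiom T): yes — every world is R-related to itself.
So F validates K, K4, K45, KD45, S5. The strongest is S5.

S5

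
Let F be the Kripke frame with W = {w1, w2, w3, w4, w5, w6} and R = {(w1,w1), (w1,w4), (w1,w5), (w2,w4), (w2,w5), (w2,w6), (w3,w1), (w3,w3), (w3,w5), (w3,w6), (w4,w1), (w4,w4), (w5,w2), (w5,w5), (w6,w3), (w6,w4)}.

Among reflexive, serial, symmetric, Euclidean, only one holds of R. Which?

Reflexive: no — w2 is not related to itself.
Serial: yes — every world has a successor (e.g. w1 R w1).
Symmetric: no — w1 R w5 but not w5 R w1.
Euclidean: no — w1 R w4 and w1 R w5, but not w4 R w5.
Only serial holds.

serial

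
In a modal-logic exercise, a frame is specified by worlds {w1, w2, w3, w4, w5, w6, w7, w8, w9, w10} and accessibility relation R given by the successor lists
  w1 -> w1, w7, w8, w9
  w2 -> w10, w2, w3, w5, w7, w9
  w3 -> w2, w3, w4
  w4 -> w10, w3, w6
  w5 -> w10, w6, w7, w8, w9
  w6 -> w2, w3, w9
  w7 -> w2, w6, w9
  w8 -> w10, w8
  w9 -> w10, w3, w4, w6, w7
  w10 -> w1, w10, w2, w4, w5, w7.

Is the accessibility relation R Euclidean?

No

Euclidean: no — w1 R w7 and w1 R w8, but not w7 R w8.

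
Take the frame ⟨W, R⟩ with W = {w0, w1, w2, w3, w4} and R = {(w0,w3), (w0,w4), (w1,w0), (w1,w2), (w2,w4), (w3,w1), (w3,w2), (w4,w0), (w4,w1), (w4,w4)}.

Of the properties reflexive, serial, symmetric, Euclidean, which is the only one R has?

serial

Reflexive: no — w0 is not related to itself.
Serial: yes — every world has a successor (e.g. w0 R w3).
Symmetric: no — w0 R w3 but not w3 R w0.
Euclidean: no — w0 R w3 and w0 R w4, but not w3 R w4.
Only serial holds.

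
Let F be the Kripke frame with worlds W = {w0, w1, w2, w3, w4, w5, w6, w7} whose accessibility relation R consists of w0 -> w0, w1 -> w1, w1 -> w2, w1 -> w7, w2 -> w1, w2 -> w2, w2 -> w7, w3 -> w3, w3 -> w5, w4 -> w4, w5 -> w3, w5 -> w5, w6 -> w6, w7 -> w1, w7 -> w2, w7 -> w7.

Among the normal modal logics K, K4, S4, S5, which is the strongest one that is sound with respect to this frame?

Transitive (axiom 4): yes — every two-step R-path is closed by a direct edge.
Reflexive (axiom T): yes — every world is R-related to itself.
Euclidean (axiom 5): yes — any two successors of a common world are R-related.
So F validates K, K4, S4, S5. The strongest is S5.

S5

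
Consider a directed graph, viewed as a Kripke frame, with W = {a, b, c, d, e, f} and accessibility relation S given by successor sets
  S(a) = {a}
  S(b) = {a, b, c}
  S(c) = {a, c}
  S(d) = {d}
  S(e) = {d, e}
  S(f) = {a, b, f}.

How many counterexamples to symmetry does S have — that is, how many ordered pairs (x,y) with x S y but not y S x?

Enumerating: (b,a), (b,c), (c,a), (e,d), (f,a), (f,b).

6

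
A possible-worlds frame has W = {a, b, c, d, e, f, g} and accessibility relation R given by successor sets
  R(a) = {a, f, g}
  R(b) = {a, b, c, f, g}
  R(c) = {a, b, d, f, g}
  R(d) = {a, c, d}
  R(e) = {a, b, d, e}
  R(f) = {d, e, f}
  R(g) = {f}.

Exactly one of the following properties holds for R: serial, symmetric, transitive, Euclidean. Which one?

serial

Serial: yes — every world has a successor (e.g. a R a).
Symmetric: no — a R f but not f R a.
Transitive: no — a R f and f R d, but not a R d.
Euclidean: no — a R f and a R g, but not f R g.
Only serial holds.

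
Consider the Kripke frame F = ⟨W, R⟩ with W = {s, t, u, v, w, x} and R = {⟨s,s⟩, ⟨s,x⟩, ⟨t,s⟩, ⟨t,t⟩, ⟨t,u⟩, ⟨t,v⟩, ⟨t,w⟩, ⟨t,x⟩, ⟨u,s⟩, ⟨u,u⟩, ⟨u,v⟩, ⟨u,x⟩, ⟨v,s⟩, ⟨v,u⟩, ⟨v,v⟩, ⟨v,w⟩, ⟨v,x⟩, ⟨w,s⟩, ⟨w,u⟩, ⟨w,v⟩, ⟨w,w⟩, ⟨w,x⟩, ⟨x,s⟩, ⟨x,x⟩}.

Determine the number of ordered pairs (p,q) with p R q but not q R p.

Enumerating: (t,s), (t,u), (t,v), (t,w), (t,x), (u,s), (u,x), (v,s), (v,x), (w,s), (w,u), (w,x).

12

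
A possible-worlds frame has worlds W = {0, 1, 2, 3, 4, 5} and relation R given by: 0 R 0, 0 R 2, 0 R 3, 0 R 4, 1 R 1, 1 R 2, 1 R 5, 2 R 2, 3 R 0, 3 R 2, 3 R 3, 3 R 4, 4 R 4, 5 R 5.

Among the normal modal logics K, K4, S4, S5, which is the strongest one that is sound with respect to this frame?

S4

Transitive (axiom 4): yes — every two-step R-path is closed by a direct edge.
Reflexive (axiom T): yes — every world is R-related to itself.
Euclidean (axiom 5): no — 0 R 2 and 0 R 3, but not 2 R 3.
So F validates K, K4, S4; S5 would additionally require R to be Euclidean. The strongest is S4.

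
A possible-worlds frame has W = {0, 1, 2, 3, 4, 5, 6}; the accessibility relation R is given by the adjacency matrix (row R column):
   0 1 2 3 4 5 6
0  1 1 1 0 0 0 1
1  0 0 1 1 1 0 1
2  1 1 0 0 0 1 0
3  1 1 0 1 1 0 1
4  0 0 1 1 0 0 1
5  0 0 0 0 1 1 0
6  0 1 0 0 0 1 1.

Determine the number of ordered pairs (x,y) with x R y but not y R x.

10

Enumerating: (0,1), (0,6), (1,4), (2,5), (3,0), (3,6), (4,2), (4,6), (5,4), (6,5).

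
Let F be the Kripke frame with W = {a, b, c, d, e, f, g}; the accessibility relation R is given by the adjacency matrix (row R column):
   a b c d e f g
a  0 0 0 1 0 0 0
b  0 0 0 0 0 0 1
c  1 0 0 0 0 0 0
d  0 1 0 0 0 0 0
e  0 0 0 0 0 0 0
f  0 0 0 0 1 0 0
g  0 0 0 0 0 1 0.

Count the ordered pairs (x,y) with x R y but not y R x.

6

Enumerating: (a,d), (b,g), (c,a), (d,b), (f,e), (g,f).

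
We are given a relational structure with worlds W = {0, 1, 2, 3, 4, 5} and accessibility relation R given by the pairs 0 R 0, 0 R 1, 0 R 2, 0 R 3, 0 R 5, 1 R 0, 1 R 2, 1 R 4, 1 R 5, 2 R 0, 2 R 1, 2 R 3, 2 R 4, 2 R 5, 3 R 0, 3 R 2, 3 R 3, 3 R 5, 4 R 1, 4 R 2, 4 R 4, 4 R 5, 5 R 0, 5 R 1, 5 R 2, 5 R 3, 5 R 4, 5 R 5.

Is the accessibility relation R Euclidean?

No

Euclidean: no — 0 R 1 and 0 R 3, but not 1 R 3.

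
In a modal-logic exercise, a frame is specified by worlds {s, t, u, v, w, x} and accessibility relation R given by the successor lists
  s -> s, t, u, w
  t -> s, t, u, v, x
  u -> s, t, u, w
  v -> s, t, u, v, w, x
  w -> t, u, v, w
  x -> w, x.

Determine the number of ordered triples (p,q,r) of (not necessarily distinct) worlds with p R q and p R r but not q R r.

Enumerating: (s,t,w), (s,w,s), (t,s,v), (t,s,x), (t,u,v), (t,u,x), (t,x,s), (t,x,t), (t,x,u), (t,x,v), (u,t,w), (u,w,s), … and 14 more.
Total: 26.

26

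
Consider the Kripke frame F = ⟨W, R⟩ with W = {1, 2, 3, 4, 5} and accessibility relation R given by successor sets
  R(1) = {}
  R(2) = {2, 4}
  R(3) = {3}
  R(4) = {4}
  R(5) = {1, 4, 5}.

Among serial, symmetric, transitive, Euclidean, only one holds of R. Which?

transitive

Serial: no — 1 has no R-successor.
Symmetric: no — 2 R 4 but not 4 R 2.
Transitive: yes — every two-step R-path is closed by a direct edge.
Euclidean: no — 5 R 1 and 5 R 4, but not 1 R 4.
Only transitive holds.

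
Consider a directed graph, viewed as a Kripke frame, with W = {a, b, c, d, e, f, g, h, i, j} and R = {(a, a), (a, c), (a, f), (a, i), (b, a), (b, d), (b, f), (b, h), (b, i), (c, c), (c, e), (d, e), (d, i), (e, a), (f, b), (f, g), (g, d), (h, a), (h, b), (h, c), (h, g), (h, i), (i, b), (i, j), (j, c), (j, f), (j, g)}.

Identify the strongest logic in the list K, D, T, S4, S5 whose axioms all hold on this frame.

D

Serial (axiom D): yes — every world has a successor (e.g. a R a).
Reflexive (axiom T): no — b is not related to itself.
Transitive (axiom 4): no — a R c and c R e, but not a R e.
Euclidean (axiom 5): no — a R c and a R f, but not c R f.
So F validates K, D; T would additionally require R to be reflexive. The strongest is D.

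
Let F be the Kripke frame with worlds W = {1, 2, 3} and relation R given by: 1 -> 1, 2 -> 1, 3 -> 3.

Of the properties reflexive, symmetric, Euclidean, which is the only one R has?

Reflexive: no — 2 is not related to itself.
Symmetric: no — 2 R 1 but not 1 R 2.
Euclidean: yes — any two successors of a common world are R-related.
Only Euclidean holds.

Euclidean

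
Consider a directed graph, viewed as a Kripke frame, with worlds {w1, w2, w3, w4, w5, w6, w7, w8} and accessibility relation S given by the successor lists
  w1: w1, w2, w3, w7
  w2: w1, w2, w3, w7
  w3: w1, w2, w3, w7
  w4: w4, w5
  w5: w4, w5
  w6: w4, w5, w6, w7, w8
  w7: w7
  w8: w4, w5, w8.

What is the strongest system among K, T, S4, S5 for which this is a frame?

Reflexive (axiom T): yes — every world is S-related to itself.
Transitive (axiom 4): yes — every two-step S-path is closed by a direct edge.
Euclidean (axiom 5): no — w1 S w7 and w1 S w2, but not w7 S w2.
So F validates K, T, S4; S5 would additionally require S to be Euclidean. The strongest is S4.

S4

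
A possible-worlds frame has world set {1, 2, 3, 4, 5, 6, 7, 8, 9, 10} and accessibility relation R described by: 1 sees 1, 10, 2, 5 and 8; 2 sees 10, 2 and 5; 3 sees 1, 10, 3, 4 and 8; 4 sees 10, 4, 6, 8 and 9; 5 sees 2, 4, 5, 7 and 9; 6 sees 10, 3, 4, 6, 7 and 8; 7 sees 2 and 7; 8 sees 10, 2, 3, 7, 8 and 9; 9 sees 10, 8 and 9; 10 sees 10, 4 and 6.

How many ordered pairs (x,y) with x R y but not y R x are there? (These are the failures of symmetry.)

21

Enumerating: (1,10), (1,2), (1,5), (1,8), (2,10), (3,1), (3,10), (3,4), (4,8), (4,9), (5,4), (5,7), … and 9 more.
Total: 21.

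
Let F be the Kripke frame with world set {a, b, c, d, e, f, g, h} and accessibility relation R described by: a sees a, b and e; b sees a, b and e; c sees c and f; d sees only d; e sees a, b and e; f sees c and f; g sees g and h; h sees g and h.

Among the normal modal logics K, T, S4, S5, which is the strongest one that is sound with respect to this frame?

Reflexive (axiom T): yes — every world is R-related to itself.
Transitive (axiom 4): yes — every two-step R-path is closed by a direct edge.
Euclidean (axiom 5): yes — any two successors of a common world are R-related.
So F validates K, T, S4, S5. The strongest is S5.

S5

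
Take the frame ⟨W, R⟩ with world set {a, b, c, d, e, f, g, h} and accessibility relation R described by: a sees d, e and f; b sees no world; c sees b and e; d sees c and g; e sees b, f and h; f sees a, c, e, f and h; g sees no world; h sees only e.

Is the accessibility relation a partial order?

Reflexive: no — a is not related to itself.
Transitive: no — a R d and d R c, but not a R c.
Antisymmetric: no — a R f and f R a with a ≠ f.
So R is not a partial order.

No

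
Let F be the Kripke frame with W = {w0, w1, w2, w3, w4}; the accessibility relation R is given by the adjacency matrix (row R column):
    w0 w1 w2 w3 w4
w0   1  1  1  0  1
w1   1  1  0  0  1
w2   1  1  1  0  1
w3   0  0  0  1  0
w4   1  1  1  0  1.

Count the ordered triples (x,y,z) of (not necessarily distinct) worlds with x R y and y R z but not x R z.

2

Enumerating: (w1,w0,w2), (w1,w4,w2).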